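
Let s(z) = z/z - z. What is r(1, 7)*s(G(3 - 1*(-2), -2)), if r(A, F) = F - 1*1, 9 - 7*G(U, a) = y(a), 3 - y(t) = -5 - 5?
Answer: 66/7 ≈ 9.4286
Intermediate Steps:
y(t) = 13 (y(t) = 3 - (-5 - 5) = 3 - 1*(-10) = 3 + 10 = 13)
G(U, a) = -4/7 (G(U, a) = 9/7 - 1/7*13 = 9/7 - 13/7 = -4/7)
r(A, F) = -1 + F (r(A, F) = F - 1 = -1 + F)
s(z) = 1 - z
r(1, 7)*s(G(3 - 1*(-2), -2)) = (-1 + 7)*(1 - 1*(-4/7)) = 6*(1 + 4/7) = 6*(11/7) = 66/7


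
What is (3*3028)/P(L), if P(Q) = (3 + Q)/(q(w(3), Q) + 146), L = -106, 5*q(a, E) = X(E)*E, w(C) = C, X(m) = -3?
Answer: -9520032/515 ≈ -18486.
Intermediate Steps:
q(a, E) = -3*E/5 (q(a, E) = (-3*E)/5 = -3*E/5)
P(Q) = (3 + Q)/(146 - 3*Q/5) (P(Q) = (3 + Q)/(-3*Q/5 + 146) = (3 + Q)/(146 - 3*Q/5))
(3*3028)/P(L) = (3*3028)/((5*(3 - 106)/(730 - 3*(-106)))) = 9084/((5*(-103)/(730 + 318))) = 9084/((5*(-103)/1048)) = 9084/((5*(1/1048)*(-103))) = 9084/(-515/1048) = 9084*(-1048/515) = -9520032/515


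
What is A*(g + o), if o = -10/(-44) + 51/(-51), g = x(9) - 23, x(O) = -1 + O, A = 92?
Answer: -15962/11 ≈ -1451.1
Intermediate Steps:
g = -15 (g = (-1 + 9) - 23 = 8 - 23 = -15)
o = -17/22 (o = -10*(-1/44) + 51*(-1/51) = 5/22 - 1 = -17/22 ≈ -0.77273)
A*(g + o) = 92*(-15 - 17/22) = 92*(-347/22) = -15962/11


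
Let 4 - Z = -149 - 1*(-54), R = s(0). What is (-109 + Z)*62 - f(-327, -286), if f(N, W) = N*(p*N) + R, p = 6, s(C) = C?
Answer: -642194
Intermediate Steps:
R = 0
f(N, W) = 6*N**2 (f(N, W) = N*(6*N) + 0 = 6*N**2 + 0 = 6*N**2)
Z = 99 (Z = 4 - (-149 - 1*(-54)) = 4 - (-149 + 54) = 4 - 1*(-95) = 4 + 95 = 99)
(-109 + Z)*62 - f(-327, -286) = (-109 + 99)*62 - 6*(-327)**2 = -10*62 - 6*106929 = -620 - 1*641574 = -620 - 641574 = -642194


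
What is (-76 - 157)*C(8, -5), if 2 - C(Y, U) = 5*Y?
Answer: 8854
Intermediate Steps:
C(Y, U) = 2 - 5*Y
(-76 - 157)*C(8, -5) = (-76 - 157)*(2 - 5*8) = -233*(2 - 40) = -233*(-38) = 8854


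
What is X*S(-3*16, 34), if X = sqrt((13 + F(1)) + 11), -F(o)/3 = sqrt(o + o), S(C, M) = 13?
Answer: 13*sqrt(24 - 3*sqrt(2)) ≈ 57.784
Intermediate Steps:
F(o) = -3*sqrt(2)*sqrt(o) (F(o) = -3*sqrt(o + o) = -3*sqrt(2)*sqrt(o))
X = sqrt(24 - 3*sqrt(2)) (X = sqrt((13 - 3*sqrt(2)*sqrt(1)) + 11) = sqrt((13 - 3*sqrt(2)*1) + 11) = sqrt((13 - 3*sqrt(2)) + 11) = sqrt(24 - 3*sqrt(2)) ≈ 4.4449)
X*S(-3*16, 34) = sqrt(24 - 3*sqrt(2))*13 = 13*sqrt(24 - 3*sqrt(2))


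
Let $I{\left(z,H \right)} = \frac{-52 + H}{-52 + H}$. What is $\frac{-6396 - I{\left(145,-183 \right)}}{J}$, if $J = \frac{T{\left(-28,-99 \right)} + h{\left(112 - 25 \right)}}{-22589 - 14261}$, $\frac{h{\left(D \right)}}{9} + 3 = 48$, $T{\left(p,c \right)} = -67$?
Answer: $\frac{117864725}{169} \approx 6.9742 \cdot 10^{5}$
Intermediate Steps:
$h{\left(D \right)} = 405$ ($h{\left(D \right)} = -27 + 9 \cdot 48 = -27 + 432 = 405$)
$I{\left(z,H \right)} = 1$
$J = - \frac{169}{18425}$ ($J = \frac{-67 + 405}{-22589 - 14261} = \frac{338}{-36850} = 338 \left(- \frac{1}{36850}\right) = - \frac{169}{18425} \approx -0.0091723$)
$\frac{-6396 - I{\left(145,-183 \right)}}{J} = \frac{-6396 - 1}{- \frac{169}{18425}} = \left(-6396 - 1\right) \left(- \frac{18425}{169}\right) = \left(-6397\right) \left(- \frac{18425}{169}\right) = \frac{117864725}{169}$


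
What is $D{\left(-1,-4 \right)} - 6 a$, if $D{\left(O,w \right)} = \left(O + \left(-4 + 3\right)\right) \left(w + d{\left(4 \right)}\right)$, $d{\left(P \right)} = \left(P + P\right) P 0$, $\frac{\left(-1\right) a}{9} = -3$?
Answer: $-154$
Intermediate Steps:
$a = 27$ ($a = \left(-9\right) \left(-3\right) = 27$)
$d{\left(P \right)} = 0$ ($d{\left(P \right)} = 2 P P 0 = 2 P^{2} \cdot 0 = 0$)
$D{\left(O,w \right)} = w \left(-1 + O\right)$ ($D{\left(O,w \right)} = \left(O + \left(-4 + 3\right)\right) \left(w + 0\right) = \left(O - 1\right) w = \left(-1 + O\right) w = w \left(-1 + O\right)$)
$D{\left(-1,-4 \right)} - 6 a = - 4 \left(-1 - 1\right) - 162 = \left(-4\right) \left(-2\right) - 162 = 8 - 162 = -154$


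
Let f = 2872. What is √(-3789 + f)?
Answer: I*√917 ≈ 30.282*I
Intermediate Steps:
√(-3789 + f) = √(-3789 + 2872) = √(-917) = I*√917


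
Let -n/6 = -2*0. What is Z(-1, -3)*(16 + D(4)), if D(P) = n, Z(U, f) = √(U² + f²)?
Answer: 16*√10 ≈ 50.596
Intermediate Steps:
n = 0 (n = -(-12)*0 = -6*0 = 0)
D(P) = 0
Z(-1, -3)*(16 + D(4)) = √((-1)² + (-3)²)*(16 + 0) = √(1 + 9)*16 = √10*16 = 16*√10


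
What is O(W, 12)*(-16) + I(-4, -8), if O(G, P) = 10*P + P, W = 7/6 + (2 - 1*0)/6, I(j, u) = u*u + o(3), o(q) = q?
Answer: -2045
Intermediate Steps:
I(j, u) = 3 + u**2 (I(j, u) = u*u + 3 = u**2 + 3 = 3 + u**2)
W = 3/2 (W = 7*(1/6) + (2 + 0)*(1/6) = 7/6 + 2*(1/6) = 7/6 + 1/3 = 3/2 ≈ 1.5000)
O(G, P) = 11*P
O(W, 12)*(-16) + I(-4, -8) = (11*12)*(-16) + (3 + (-8)**2) = 132*(-16) + (3 + 64) = -2112 + 67 = -2045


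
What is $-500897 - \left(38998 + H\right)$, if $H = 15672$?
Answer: $-555567$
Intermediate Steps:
$-500897 - \left(38998 + H\right) = -500897 - 54670 = -555567$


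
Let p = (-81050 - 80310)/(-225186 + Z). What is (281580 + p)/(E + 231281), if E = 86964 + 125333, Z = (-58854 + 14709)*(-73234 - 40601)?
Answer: 707472690881630/1114494357950421 ≈ 0.63479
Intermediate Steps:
Z = 5025246075 (Z = -44145*(-113835) = 5025246075)
E = 212297
p = -161360/5025020889 (p = (-81050 - 80310)/(-225186 + 5025246075) = -161360/5025020889 ≈ -3.2111e-5)
(281580 + p)/(E + 231281) = (281580 - 161360/5025020889)/(212297 + 231281) = (1414945381763260/5025020889)/443578 = (1414945381763260/5025020889)*(1/443578) = 707472690881630/1114494357950421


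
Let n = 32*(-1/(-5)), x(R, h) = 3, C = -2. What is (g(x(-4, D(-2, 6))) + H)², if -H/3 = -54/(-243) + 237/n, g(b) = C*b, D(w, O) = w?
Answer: 127803025/9216 ≈ 13868.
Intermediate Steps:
n = 32/5 (n = 32*(-1*(-⅕)) = 32*(⅕) = 32/5 ≈ 6.4000)
g(b) = -2*b
H = -10729/96 (H = -3*(-54/(-243) + 237/(32/5)) = -3*(-54*(-1/243) + 237*(5/32)) = -3*(2/9 + 1185/32) = -3*10729/288 = -10729/96 ≈ -111.76)
(g(x(-4, D(-2, 6))) + H)² = (-2*3 - 10729/96)² = (-6 - 10729/96)² = (-11305/96)² = 127803025/9216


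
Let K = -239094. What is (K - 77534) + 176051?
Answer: -140577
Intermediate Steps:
(K - 77534) + 176051 = (-239094 - 77534) + 176051 = -316628 + 176051 = -140577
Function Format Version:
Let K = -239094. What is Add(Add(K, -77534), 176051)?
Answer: -140577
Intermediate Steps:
Add(Add(K, -77534), 176051) = Add(Add(-239094, -77534), 176051) = Add(-316628, 176051) = -140577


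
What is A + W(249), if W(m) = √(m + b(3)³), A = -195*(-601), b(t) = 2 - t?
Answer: 117195 + 2*√62 ≈ 1.1721e+5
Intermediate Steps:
A = 117195
W(m) = √(-1 + m) (W(m) = √(m + (2 - 1*3)³) = √(m + (2 - 3)³) = √(m + (-1)³) = √(m - 1) = √(-1 + m))
A + W(249) = 117195 + √(-1 + 249) = 117195 + √248 = 117195 + 2*√62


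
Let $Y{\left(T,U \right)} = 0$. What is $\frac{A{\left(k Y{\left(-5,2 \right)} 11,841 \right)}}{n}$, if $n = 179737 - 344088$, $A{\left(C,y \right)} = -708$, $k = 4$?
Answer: $\frac{708}{164351} \approx 0.0043079$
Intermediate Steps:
$n = -164351$ ($n = 179737 - 344088 = -164351$)
$\frac{A{\left(k Y{\left(-5,2 \right)} 11,841 \right)}}{n} = - \frac{708}{-164351} = \left(-708\right) \left(- \frac{1}{164351}\right) = \frac{708}{164351}$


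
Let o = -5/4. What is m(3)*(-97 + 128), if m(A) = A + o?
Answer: 217/4 ≈ 54.250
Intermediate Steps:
o = -5/4 (o = -5*¼ = -5/4 ≈ -1.2500)
m(A) = -5/4 + A (m(A) = A - 5/4 = -5/4 + A)
m(3)*(-97 + 128) = (-5/4 + 3)*(-97 + 128) = (7/4)*31 = 217/4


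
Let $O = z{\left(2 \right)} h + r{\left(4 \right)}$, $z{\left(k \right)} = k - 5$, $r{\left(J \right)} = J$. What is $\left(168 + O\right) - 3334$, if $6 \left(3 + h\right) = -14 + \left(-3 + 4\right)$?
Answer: $- \frac{6293}{2} \approx -3146.5$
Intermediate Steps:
$z{\left(k \right)} = -5 + k$
$h = - \frac{31}{6}$ ($h = -3 + \frac{-14 + \left(-3 + 4\right)}{6} = -3 + \frac{-14 + 1}{6} = -3 + \frac{1}{6} \left(-13\right) = -3 - \frac{13}{6} = - \frac{31}{6} \approx -5.1667$)
$O = \frac{39}{2}$ ($O = \left(-5 + 2\right) \left(- \frac{31}{6}\right) + 4 = \left(-3\right) \left(- \frac{31}{6}\right) + 4 = \frac{31}{2} + 4 = \frac{39}{2} \approx 19.5$)
$\left(168 + O\right) - 3334 = \left(168 + \frac{39}{2}\right) - 3334 = \frac{375}{2} - 3334 = - \frac{6293}{2}$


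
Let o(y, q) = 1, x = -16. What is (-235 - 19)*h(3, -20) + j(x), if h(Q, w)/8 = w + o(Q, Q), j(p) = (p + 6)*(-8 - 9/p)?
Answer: 309459/8 ≈ 38682.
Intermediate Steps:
j(p) = (-8 - 9/p)*(6 + p) (j(p) = (6 + p)*(-8 - 9/p) = (-8 - 9/p)*(6 + p))
h(Q, w) = 8 + 8*w (h(Q, w) = 8*(w + 1) = 8*(1 + w) = 8 + 8*w)
(-235 - 19)*h(3, -20) + j(x) = (-235 - 19)*(8 + 8*(-20)) + (-57 - 54/(-16) - 8*(-16)) = -254*(8 - 160) + (-57 - 54*(-1/16) + 128) = -254*(-152) + (-57 + 27/8 + 128) = 38608 + 595/8 = 309459/8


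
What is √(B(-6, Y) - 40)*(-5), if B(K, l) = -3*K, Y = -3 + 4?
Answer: -5*I*√22 ≈ -23.452*I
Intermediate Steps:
Y = 1
√(B(-6, Y) - 40)*(-5) = √(-3*(-6) - 40)*(-5) = √(18 - 40)*(-5) = √(-22)*(-5) = (I*√22)*(-5) = -5*I*√22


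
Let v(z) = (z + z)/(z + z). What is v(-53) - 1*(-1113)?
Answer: 1114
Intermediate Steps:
v(z) = 1 (v(z) = (2*z)/((2*z)) = (2*z)*(1/(2*z)) = 1)
v(-53) - 1*(-1113) = 1 - 1*(-1113) = 1 + 1113 = 1114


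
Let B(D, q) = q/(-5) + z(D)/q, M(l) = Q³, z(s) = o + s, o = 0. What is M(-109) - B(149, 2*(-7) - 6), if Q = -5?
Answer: -2431/20 ≈ -121.55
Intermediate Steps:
z(s) = s (z(s) = 0 + s = s)
M(l) = -125 (M(l) = (-5)³ = -125)
B(D, q) = -q/5 + D/q (B(D, q) = q/(-5) + D/q = q*(-⅕) + D/q = -q/5 + D/q)
M(-109) - B(149, 2*(-7) - 6) = -125 - (-(2*(-7) - 6)/5 + 149/(2*(-7) - 6)) = -125 - (-(-14 - 6)/5 + 149/(-14 - 6)) = -125 - (-⅕*(-20) + 149/(-20)) = -125 - (4 + 149*(-1/20)) = -125 - (4 - 149/20) = -125 - 1*(-69/20) = -125 + 69/20 = -2431/20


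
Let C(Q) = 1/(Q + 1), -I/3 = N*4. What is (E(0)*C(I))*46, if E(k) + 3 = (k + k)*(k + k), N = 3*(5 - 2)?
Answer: 138/107 ≈ 1.2897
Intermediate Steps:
N = 9 (N = 3*3 = 9)
I = -108 (I = -27*4 = -3*36 = -108)
E(k) = -3 + 4*k² (E(k) = -3 + (k + k)*(k + k) = -3 + (2*k)*(2*k) = -3 + 4*k²)
C(Q) = 1/(1 + Q)
(E(0)*C(I))*46 = ((-3 + 4*0²)/(1 - 108))*46 = ((-3 + 4*0)/(-107))*46 = ((-3 + 0)*(-1/107))*46 = -3*(-1/107)*46 = (3/107)*46 = 138/107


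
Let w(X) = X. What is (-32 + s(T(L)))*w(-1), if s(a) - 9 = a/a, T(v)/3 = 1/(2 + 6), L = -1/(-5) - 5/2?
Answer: 22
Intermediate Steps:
L = -23/10 (L = -1*(-⅕) - 5*½ = ⅕ - 5/2 = -23/10 ≈ -2.3000)
T(v) = 3/8 (T(v) = 3/(2 + 6) = 3/8)
s(a) = 10 (s(a) = 9 + a/a = 9 + 1 = 10)
(-32 + s(T(L)))*w(-1) = (-32 + 10)*(-1) = -22*(-1) = 22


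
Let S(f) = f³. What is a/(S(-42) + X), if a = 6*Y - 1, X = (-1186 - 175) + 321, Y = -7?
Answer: 43/75128 ≈ 0.00057236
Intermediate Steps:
X = -1040 (X = -1361 + 321 = -1040)
a = -43 (a = 6*(-7) - 1 = -42 - 1 = -43)
a/(S(-42) + X) = -43/((-42)³ - 1040) = -43/(-74088 - 1040) = -43/(-75128) = -43*(-1/75128) = 43/75128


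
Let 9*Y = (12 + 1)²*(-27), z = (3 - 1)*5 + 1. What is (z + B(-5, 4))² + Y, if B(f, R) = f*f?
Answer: 789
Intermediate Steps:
B(f, R) = f²
z = 11 (z = 2*5 + 1 = 10 + 1 = 11)
Y = -507 (Y = ((12 + 1)²*(-27))/9 = (13²*(-27))/9 = (169*(-27))/9 = (⅑)*(-4563) = -507)
(z + B(-5, 4))² + Y = (11 + (-5)²)² - 507 = (11 + 25)² - 507 = 36² - 507 = 1296 - 507 = 789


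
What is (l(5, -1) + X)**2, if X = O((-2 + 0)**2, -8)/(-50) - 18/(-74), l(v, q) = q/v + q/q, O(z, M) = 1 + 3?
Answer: 793881/855625 ≈ 0.92784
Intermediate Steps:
O(z, M) = 4
l(v, q) = 1 + q/v (l(v, q) = q/v + 1 = 1 + q/v)
X = 151/925 (X = 4/(-50) - 18/(-74) = 4*(-1/50) - 18*(-1/74) = -2/25 + 9/37 = 151/925 ≈ 0.16324)
(l(5, -1) + X)**2 = ((-1 + 5)/5 + 151/925)**2 = ((1/5)*4 + 151/925)**2 = (4/5 + 151/925)**2 = (891/925)**2 = 793881/855625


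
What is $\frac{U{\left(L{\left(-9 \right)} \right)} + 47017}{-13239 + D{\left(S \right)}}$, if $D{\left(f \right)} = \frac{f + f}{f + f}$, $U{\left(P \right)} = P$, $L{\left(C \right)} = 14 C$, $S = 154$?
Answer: $- \frac{46891}{13238} \approx -3.5422$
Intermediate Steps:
$D{\left(f \right)} = 1$ ($D{\left(f \right)} = \frac{2 f}{2 f} = 2 f \frac{1}{2 f} = 1$)
$\frac{U{\left(L{\left(-9 \right)} \right)} + 47017}{-13239 + D{\left(S \right)}} = \frac{14 \left(-9\right) + 47017}{-13239 + 1} = \frac{-126 + 47017}{-13238} = 46891 \left(- \frac{1}{13238}\right) = - \frac{46891}{13238}$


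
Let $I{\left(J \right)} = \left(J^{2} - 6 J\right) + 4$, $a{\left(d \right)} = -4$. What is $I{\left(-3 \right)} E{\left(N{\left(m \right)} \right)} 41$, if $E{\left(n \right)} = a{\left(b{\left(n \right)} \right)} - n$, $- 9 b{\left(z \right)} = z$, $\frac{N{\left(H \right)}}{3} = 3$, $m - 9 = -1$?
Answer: $-16523$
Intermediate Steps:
$m = 8$ ($m = 9 - 1 = 8$)
$N{\left(H \right)} = 9$ ($N{\left(H \right)} = 3 \cdot 3 = 9$)
$b{\left(z \right)} = - \frac{z}{9}$
$I{\left(J \right)} = 4 + J^{2} - 6 J$
$E{\left(n \right)} = -4 - n$
$I{\left(-3 \right)} E{\left(N{\left(m \right)} \right)} 41 = \left(4 + \left(-3\right)^{2} - -18\right) \left(-4 - 9\right) 41 = \left(4 + 9 + 18\right) \left(-4 - 9\right) 41 = 31 \left(-13\right) 41 = \left(-403\right) 41 = -16523$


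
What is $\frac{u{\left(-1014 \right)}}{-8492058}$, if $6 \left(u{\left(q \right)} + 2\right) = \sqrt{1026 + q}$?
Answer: $\frac{1}{4246029} - \frac{\sqrt{3}}{25476174} \approx 1.6753 \cdot 10^{-7}$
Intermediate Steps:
$u{\left(q \right)} = -2 + \frac{\sqrt{1026 + q}}{6}$
$\frac{u{\left(-1014 \right)}}{-8492058} = \frac{-2 + \frac{\sqrt{1026 - 1014}}{6}}{-8492058} = \left(-2 + \frac{\sqrt{12}}{6}\right) \left(- \frac{1}{8492058}\right) = \left(-2 + \frac{2 \sqrt{3}}{6}\right) \left(- \frac{1}{8492058}\right) = \left(-2 + \frac{\sqrt{3}}{3}\right) \left(- \frac{1}{8492058}\right) = \frac{1}{4246029} - \frac{\sqrt{3}}{25476174}$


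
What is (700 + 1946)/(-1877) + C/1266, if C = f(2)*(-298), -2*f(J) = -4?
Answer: -2234264/1188141 ≈ -1.8805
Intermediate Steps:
f(J) = 2 (f(J) = -½*(-4) = 2)
C = -596 (C = 2*(-298) = -596)
(700 + 1946)/(-1877) + C/1266 = (700 + 1946)/(-1877) - 596/1266 = 2646*(-1/1877) - 596*1/1266 = -2646/1877 - 298/633 = -2234264/1188141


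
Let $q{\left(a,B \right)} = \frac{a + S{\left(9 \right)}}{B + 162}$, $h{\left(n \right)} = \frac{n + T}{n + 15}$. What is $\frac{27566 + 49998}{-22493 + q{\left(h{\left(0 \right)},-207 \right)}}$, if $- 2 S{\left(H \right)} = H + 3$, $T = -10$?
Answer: $- \frac{2094228}{607307} \approx -3.4484$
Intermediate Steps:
$S{\left(H \right)} = - \frac{3}{2} - \frac{H}{2}$ ($S{\left(H \right)} = - \frac{H + 3}{2} = - \frac{3 + H}{2} = - \frac{3}{2} - \frac{H}{2}$)
$h{\left(n \right)} = \frac{-10 + n}{15 + n}$ ($h{\left(n \right)} = \frac{n - 10}{n + 15} = \frac{-10 + n}{15 + n}$)
$q{\left(a,B \right)} = \frac{-6 + a}{162 + B}$ ($q{\left(a,B \right)} = \frac{a - 6}{B + 162} = \frac{a - 6}{162 + B} = \frac{-6 + a}{162 + B}$)
$\frac{27566 + 49998}{-22493 + q{\left(h{\left(0 \right)},-207 \right)}} = \frac{27566 + 49998}{-22493 + \frac{-6 + \frac{-10 + 0}{15 + 0}}{162 - 207}} = \frac{77564}{-22493 + \frac{-6 + \frac{1}{15} \left(-10\right)}{-45}} = \frac{77564}{-22493 - \frac{-6 + \frac{1}{15} \left(-10\right)}{45}} = \frac{77564}{-22493 - \frac{-6 - \frac{2}{3}}{45}} = \frac{77564}{-22493 - - \frac{4}{27}} = \frac{77564}{-22493 + \frac{4}{27}} = \frac{77564}{- \frac{607307}{27}} = 77564 \left(- \frac{27}{607307}\right) = - \frac{2094228}{607307}$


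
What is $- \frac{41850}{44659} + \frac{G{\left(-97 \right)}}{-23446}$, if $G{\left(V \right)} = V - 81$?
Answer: $- \frac{486632899}{523537457} \approx -0.92951$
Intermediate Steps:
$G{\left(V \right)} = -81 + V$
$- \frac{41850}{44659} + \frac{G{\left(-97 \right)}}{-23446} = - \frac{41850}{44659} + \frac{-81 - 97}{-23446} = \left(-41850\right) \frac{1}{44659} - - \frac{89}{11723} = - \frac{41850}{44659} + \frac{89}{11723} = - \frac{486632899}{523537457}$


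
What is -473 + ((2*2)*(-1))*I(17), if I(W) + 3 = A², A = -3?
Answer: -497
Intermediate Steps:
I(W) = 6 (I(W) = -3 + (-3)² = -3 + 9 = 6)
-473 + ((2*2)*(-1))*I(17) = -473 + ((2*2)*(-1))*6 = -473 + (4*(-1))*6 = -473 - 4*6 = -473 - 24 = -497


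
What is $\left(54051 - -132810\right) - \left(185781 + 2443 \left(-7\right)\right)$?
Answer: $18181$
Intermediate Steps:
$\left(54051 - -132810\right) - \left(185781 + 2443 \left(-7\right)\right) = \left(54051 + 132810\right) - \left(185781 - 17101\right) = 186861 - 168680 = 18181$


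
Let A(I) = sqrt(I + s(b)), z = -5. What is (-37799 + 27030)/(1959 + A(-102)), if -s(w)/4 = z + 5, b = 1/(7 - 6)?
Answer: -7032157/1279261 + 10769*I*sqrt(102)/3837783 ≈ -5.497 + 0.02834*I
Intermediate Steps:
b = 1 (b = 1/1 = 1)
s(w) = 0 (s(w) = -4*(-5 + 5) = -4*0 = 0)
A(I) = sqrt(I) (A(I) = sqrt(I + 0) = sqrt(I))
(-37799 + 27030)/(1959 + A(-102)) = (-37799 + 27030)/(1959 + sqrt(-102)) = -10769/(1959 + I*sqrt(102))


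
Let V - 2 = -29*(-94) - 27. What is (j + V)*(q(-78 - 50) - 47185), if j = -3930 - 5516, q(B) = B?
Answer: 319126185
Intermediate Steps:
j = -9446
V = 2701 (V = 2 + (-29*(-94) - 27) = 2 + (2726 - 27) = 2 + 2699 = 2701)
(j + V)*(q(-78 - 50) - 47185) = (-9446 + 2701)*((-78 - 50) - 47185) = -6745*(-128 - 47185) = -6745*(-47313) = 319126185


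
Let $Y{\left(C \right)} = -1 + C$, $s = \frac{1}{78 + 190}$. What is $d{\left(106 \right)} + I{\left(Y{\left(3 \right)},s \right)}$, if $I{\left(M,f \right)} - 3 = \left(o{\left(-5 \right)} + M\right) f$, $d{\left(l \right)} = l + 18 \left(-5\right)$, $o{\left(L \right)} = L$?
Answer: $\frac{5089}{268} \approx 18.989$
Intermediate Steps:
$d{\left(l \right)} = -90 + l$ ($d{\left(l \right)} = l - 90 = -90 + l$)
$s = \frac{1}{268} \approx 0.0037313$
$I{\left(M,f \right)} = 3 + f \left(-5 + M\right)$ ($I{\left(M,f \right)} = 3 + \left(-5 + M\right) f = 3 + f \left(-5 + M\right)$)
$d{\left(106 \right)} + I{\left(Y{\left(3 \right)},s \right)} = \left(-90 + 106\right) + \left(3 - \frac{5}{268} + \left(-1 + 3\right) \frac{1}{268}\right) = 16 + \left(3 - \frac{5}{268} + 2 \cdot \frac{1}{268}\right) = 16 + \left(3 - \frac{5}{268} + \frac{1}{134}\right) = 16 + \frac{801}{268} = \frac{5089}{268}$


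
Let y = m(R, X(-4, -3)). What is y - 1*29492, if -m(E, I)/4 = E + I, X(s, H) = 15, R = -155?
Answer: -28932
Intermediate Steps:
m(E, I) = -4*E - 4*I (m(E, I) = -4*(E + I) = -4*E - 4*I)
y = 560 (y = -4*(-155) - 4*15 = 620 - 60 = 560)
y - 1*29492 = 560 - 1*29492 = 560 - 29492 = -28932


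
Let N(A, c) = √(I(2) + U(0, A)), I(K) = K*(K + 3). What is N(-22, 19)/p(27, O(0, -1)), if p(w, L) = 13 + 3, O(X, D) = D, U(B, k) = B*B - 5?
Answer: √5/16 ≈ 0.13975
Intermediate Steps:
U(B, k) = -5 + B² (U(B, k) = B² - 5 = -5 + B²)
I(K) = K*(3 + K)
p(w, L) = 16
N(A, c) = √5 (N(A, c) = √(2*(3 + 2) + (-5 + 0²)) = √(2*5 + (-5 + 0)) = √(10 - 5) = √5)
N(-22, 19)/p(27, O(0, -1)) = √5/16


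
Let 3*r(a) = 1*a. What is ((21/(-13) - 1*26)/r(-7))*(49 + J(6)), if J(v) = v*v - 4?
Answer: 87237/91 ≈ 958.65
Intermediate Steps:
J(v) = -4 + v**2 (J(v) = v**2 - 4 = -4 + v**2)
r(a) = a/3 (r(a) = (1*a)/3 = a/3)
((21/(-13) - 1*26)/r(-7))*(49 + J(6)) = ((21/(-13) - 1*26)/(((1/3)*(-7))))*(49 + (-4 + 6**2)) = ((21*(-1/13) - 26)/(-7/3))*(49 + (-4 + 36)) = ((-21/13 - 26)*(-3/7))*(49 + 32) = -359/13*(-3/7)*81 = (1077/91)*81 = 87237/91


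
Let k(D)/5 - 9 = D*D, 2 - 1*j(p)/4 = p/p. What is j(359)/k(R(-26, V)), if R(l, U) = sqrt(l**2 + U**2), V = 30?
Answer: 4/7925 ≈ 0.00050473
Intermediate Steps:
j(p) = 4 (j(p) = 8 - 4*p/p = 8 - 4*1 = 8 - 4 = 4)
R(l, U) = sqrt(U**2 + l**2)
k(D) = 45 + 5*D**2 (k(D) = 45 + 5*(D*D) = 45 + 5*D**2)
j(359)/k(R(-26, V)) = 4/(45 + 5*(sqrt(30**2 + (-26)**2))**2) = 4/(45 + 5*(sqrt(900 + 676))**2) = 4/(45 + 5*(sqrt(1576))**2) = 4/(45 + 5*(2*sqrt(394))**2) = 4/(45 + 5*1576) = 4/(45 + 7880) = 4/7925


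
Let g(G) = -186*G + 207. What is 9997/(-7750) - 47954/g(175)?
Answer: 48310529/250658250 ≈ 0.19273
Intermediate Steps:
g(G) = 207 - 186*G
9997/(-7750) - 47954/g(175) = 9997/(-7750) - 47954/(207 - 186*175) = 9997*(-1/7750) - 47954/(207 - 32550) = -9997/7750 - 47954/(-32343) = -9997/7750 - 47954*(-1/32343) = -9997/7750 + 47954/32343 = 48310529/250658250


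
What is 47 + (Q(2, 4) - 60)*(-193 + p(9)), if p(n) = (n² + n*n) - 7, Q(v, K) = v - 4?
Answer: 2403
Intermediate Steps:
Q(v, K) = -4 + v
p(n) = -7 + 2*n² (p(n) = (n² + n²) - 7 = 2*n² - 7 = -7 + 2*n²)
47 + (Q(2, 4) - 60)*(-193 + p(9)) = 47 + ((-4 + 2) - 60)*(-193 + (-7 + 2*9²)) = 47 + (-2 - 60)*(-193 + (-7 + 2*81)) = 47 - 62*(-193 + (-7 + 162)) = 47 - 62*(-193 + 155) = 47 - 62*(-38) = 47 + 2356 = 2403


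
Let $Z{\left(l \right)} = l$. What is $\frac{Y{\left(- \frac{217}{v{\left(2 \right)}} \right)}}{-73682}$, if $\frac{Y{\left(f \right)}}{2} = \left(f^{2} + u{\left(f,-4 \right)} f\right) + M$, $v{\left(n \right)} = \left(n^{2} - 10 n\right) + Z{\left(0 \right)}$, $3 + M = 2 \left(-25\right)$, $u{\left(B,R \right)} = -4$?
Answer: $- \frac{19633}{9431296} \approx -0.0020817$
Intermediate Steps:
$M = -53$ ($M = -3 + 2 \left(-25\right) = -3 - 50 = -53$)
$v{\left(n \right)} = n^{2} - 10 n$ ($v{\left(n \right)} = \left(n^{2} - 10 n\right) + 0 = n^{2} - 10 n$)
$Y{\left(f \right)} = -106 - 8 f + 2 f^{2}$ ($Y{\left(f \right)} = 2 \left(\left(f^{2} - 4 f\right) - 53\right) = 2 \left(-53 + f^{2} - 4 f\right) = -106 - 8 f + 2 f^{2}$)
$\frac{Y{\left(- \frac{217}{v{\left(2 \right)}} \right)}}{-73682} = \frac{-106 - 8 \left(- \frac{217}{2 \left(-10 + 2\right)}\right) + 2 \left(- \frac{217}{2 \left(-10 + 2\right)}\right)^{2}}{-73682} = \left(-106 - 8 \left(- \frac{217}{2 \left(-8\right)}\right) + 2 \left(- \frac{217}{2 \left(-8\right)}\right)^{2}\right) \left(- \frac{1}{73682}\right) = \left(-106 - 8 \left(- \frac{217}{-16}\right) + 2 \left(- \frac{217}{-16}\right)^{2}\right) \left(- \frac{1}{73682}\right) = \left(-106 - 8 \left(\left(-217\right) \left(- \frac{1}{16}\right)\right) + 2 \left(\left(-217\right) \left(- \frac{1}{16}\right)\right)^{2}\right) \left(- \frac{1}{73682}\right) = \left(-106 - \frac{217}{2} + 2 \left(\frac{217}{16}\right)^{2}\right) \left(- \frac{1}{73682}\right) = \left(-106 - \frac{217}{2} + 2 \cdot \frac{47089}{256}\right) \left(- \frac{1}{73682}\right) = \left(-106 - \frac{217}{2} + \frac{47089}{128}\right) \left(- \frac{1}{73682}\right) = \frac{19633}{128} \left(- \frac{1}{73682}\right) = - \frac{19633}{9431296}$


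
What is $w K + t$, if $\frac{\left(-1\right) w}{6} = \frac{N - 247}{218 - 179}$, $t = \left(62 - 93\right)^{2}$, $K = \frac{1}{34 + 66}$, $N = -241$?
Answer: $\frac{312569}{325} \approx 961.75$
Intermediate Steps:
$K = \frac{1}{100} \approx 0.01$
$t = 961$ ($t = \left(-31\right)^{2} = 961$)
$w = \frac{976}{13}$ ($w = - 6 \frac{-241 - 247}{218 - 179} = - 6 \left(- \frac{488}{39}\right) = - 6 \left(\left(-488\right) \frac{1}{39}\right) = \left(-6\right) \left(- \frac{488}{39}\right) = \frac{976}{13} \approx 75.077$)
$w K + t = \frac{976}{13} \cdot \frac{1}{100} + 961 = \frac{244}{325} + 961 = \frac{312569}{325}$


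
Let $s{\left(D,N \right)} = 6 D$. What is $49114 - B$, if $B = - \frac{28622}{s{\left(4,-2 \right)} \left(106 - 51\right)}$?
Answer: $\frac{2948141}{60} \approx 49136.0$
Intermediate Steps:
$B = - \frac{1301}{60}$ ($B = - \frac{28622}{6 \cdot 4 \left(106 - 51\right)} = - \frac{28622}{24 \cdot 55} = - \frac{28622}{1320} = \left(-28622\right) \frac{1}{1320} = - \frac{1301}{60} \approx -21.683$)
$49114 - B = 49114 - - \frac{1301}{60} = 49114 + \frac{1301}{60} = \frac{2948141}{60}$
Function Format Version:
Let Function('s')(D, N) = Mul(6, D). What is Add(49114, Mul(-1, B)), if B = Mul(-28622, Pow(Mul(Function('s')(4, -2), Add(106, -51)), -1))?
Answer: Rational(2948141, 60) ≈ 49136.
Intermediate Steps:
B = Rational(-1301, 60) (B = Mul(-28622, Pow(Mul(Mul(6, 4), Add(106, -51)), -1)) = Mul(-28622, Pow(Mul(24, 55), -1)) = Mul(-28622, Pow(1320, -1)) = Mul(-28622, Rational(1, 1320)) = Rational(-1301, 60) ≈ -21.683)
Add(49114, Mul(-1, B)) = Add(49114, Mul(-1, Rational(-1301, 60))) = Add(49114, Rational(1301, 60)) = Rational(2948141, 60)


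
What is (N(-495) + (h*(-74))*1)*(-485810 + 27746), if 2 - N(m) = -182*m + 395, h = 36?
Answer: 42667287408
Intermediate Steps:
N(m) = -393 + 182*m (N(m) = 2 - (-182*m + 395) = 2 - (395 - 182*m) = 2 + (-395 + 182*m) = -393 + 182*m)
(N(-495) + (h*(-74))*1)*(-485810 + 27746) = ((-393 + 182*(-495)) + (36*(-74))*1)*(-485810 + 27746) = ((-393 - 90090) - 2664*1)*(-458064) = (-90483 - 2664)*(-458064) = -93147*(-458064) = 42667287408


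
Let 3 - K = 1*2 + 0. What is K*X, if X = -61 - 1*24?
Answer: -85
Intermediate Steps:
X = -85 (X = -61 - 24 = -85)
K = 1 (K = 3 - (1*2 + 0) = 3 - (2 + 0) = 3 - 1*2 = 3 - 2 = 1)
K*X = 1*(-85) = -85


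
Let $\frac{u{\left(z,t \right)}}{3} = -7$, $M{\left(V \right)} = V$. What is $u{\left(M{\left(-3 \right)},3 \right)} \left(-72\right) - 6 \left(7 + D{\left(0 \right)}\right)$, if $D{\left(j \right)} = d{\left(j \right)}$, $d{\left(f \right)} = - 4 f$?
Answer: $1470$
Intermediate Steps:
$u{\left(z,t \right)} = -21$ ($u{\left(z,t \right)} = 3 \left(-7\right) = -21$)
$D{\left(j \right)} = - 4 j$
$u{\left(M{\left(-3 \right)},3 \right)} \left(-72\right) - 6 \left(7 + D{\left(0 \right)}\right) = \left(-21\right) \left(-72\right) - 6 \left(7 - 0\right) = 1512 - 6 \left(7 + 0\right) = 1512 - 42 = 1470$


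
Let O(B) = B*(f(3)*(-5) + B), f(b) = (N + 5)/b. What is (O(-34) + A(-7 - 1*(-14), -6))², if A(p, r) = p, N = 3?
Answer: 23512801/9 ≈ 2.6125e+6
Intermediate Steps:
f(b) = 8/b (f(b) = (3 + 5)/b = 8/b)
O(B) = B*(-40/3 + B) (O(B) = B*((8/3)*(-5) + B) = B*(-40/3 + B))
(O(-34) + A(-7 - 1*(-14), -6))² = ((⅓)*(-34)*(-40 + 3*(-34)) + (-7 - 1*(-14)))² = ((⅓)*(-34)*(-40 - 102) + (-7 + 14))² = ((⅓)*(-34)*(-142) + 7)² = (4828/3 + 7)² = (4849/3)² = 23512801/9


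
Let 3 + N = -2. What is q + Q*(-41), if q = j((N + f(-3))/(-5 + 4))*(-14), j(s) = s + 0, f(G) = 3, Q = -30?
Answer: 1202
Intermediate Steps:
N = -5 (N = -3 - 2 = -5)
j(s) = s
q = -28 (q = ((-5 + 3)/(-5 + 4))*(-14) = -2/(-1)*(-14) = -2*(-1)*(-14) = 2*(-14) = -28)
q + Q*(-41) = -28 - 30*(-41) = -28 + 1230 = 1202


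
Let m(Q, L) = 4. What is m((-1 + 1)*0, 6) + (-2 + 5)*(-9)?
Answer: -23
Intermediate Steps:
m((-1 + 1)*0, 6) + (-2 + 5)*(-9) = 4 + (-2 + 5)*(-9) = 4 + 3*(-9) = 4 - 27 = -23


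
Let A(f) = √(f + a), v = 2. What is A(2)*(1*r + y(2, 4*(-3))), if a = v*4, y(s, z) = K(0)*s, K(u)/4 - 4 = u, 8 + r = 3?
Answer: 27*√10 ≈ 85.381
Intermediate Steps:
r = -5 (r = -8 + 3 = -5)
K(u) = 16 + 4*u
y(s, z) = 16*s (y(s, z) = (16 + 4*0)*s = (16 + 0)*s = 16*s)
a = 8 (a = 2*4 = 8)
A(f) = √(8 + f) (A(f) = √(f + 8) = √(8 + f))
A(2)*(1*r + y(2, 4*(-3))) = √(8 + 2)*(1*(-5) + 16*2) = √10*(-5 + 32) = √10*27 = 27*√10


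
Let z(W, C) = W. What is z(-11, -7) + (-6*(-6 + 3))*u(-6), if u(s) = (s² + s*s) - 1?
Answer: 1267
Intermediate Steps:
u(s) = -1 + 2*s² (u(s) = (s² + s²) - 1 = 2*s² - 1 = -1 + 2*s²)
z(-11, -7) + (-6*(-6 + 3))*u(-6) = -11 + (-6*(-6 + 3))*(-1 + 2*(-6)²) = -11 + (-6*(-3))*(-1 + 2*36) = -11 + 18*(-1 + 72) = -11 + 18*71 = -11 + 1278 = 1267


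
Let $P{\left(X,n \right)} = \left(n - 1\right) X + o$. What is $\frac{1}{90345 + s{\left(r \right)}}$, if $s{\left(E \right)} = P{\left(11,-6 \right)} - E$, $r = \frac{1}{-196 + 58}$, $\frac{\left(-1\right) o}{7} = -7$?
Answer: $\frac{138}{12463747} \approx 1.1072 \cdot 10^{-5}$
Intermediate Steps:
$o = 49$ ($o = \left(-7\right) \left(-7\right) = 49$)
$P{\left(X,n \right)} = 49 + X \left(-1 + n\right)$ ($P{\left(X,n \right)} = \left(n - 1\right) X + 49 = \left(-1 + n\right) X + 49 = X \left(-1 + n\right) + 49 = 49 + X \left(-1 + n\right)$)
$r = - \frac{1}{138}$ ($r = \frac{1}{-138} = - \frac{1}{138} \approx -0.0072464$)
$s{\left(E \right)} = -28 - E$ ($s{\left(E \right)} = \left(49 - 11 + 11 \left(-6\right)\right) - E = \left(49 - 11 - 66\right) - E = -28 - E$)
$\frac{1}{90345 + s{\left(r \right)}} = \frac{1}{90345 - \frac{3863}{138}} = \frac{1}{\frac{12463747}{138}} = \frac{138}{12463747}$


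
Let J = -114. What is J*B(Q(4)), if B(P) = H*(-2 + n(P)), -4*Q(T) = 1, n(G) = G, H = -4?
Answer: -1026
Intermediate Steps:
Q(T) = -1/4 (Q(T) = -1/4*1 = -1/4)
B(P) = 8 - 4*P (B(P) = -4*(-2 + P) = 8 - 4*P)
J*B(Q(4)) = -114*(8 - 4*(-1/4)) = -114*(8 + 1) = -114*9 = -1026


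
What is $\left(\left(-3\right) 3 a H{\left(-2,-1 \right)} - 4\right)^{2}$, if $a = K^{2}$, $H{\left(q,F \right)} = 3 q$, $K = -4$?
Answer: $739600$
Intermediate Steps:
$a = 16$ ($a = \left(-4\right)^{2} = 16$)
$\left(\left(-3\right) 3 a H{\left(-2,-1 \right)} - 4\right)^{2} = \left(\left(-3\right) 3 \cdot 16 \cdot 3 \left(-2\right) - 4\right)^{2} = \left(\left(-9\right) 16 \left(-6\right) - 4\right)^{2} = \left(\left(-144\right) \left(-6\right) - 4\right)^{2} = \left(864 - 4\right)^{2} = 860^{2} = 739600$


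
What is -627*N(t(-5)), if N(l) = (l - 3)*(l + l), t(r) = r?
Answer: -50160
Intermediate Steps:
N(l) = 2*l*(-3 + l) (N(l) = (-3 + l)*(2*l) = 2*l*(-3 + l))
-627*N(t(-5)) = -1254*(-5)*(-3 - 5) = -1254*(-5)*(-8) = -627*80 = -50160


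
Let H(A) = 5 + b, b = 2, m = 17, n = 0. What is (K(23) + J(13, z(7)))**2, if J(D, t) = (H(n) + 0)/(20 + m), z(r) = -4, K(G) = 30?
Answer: 1247689/1369 ≈ 911.39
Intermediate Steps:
H(A) = 7 (H(A) = 5 + 2 = 7)
J(D, t) = 7/37 (J(D, t) = (7 + 0)/(20 + 17) = 7/37)
(K(23) + J(13, z(7)))**2 = (30 + 7/37)**2 = (1117/37)**2 = 1247689/1369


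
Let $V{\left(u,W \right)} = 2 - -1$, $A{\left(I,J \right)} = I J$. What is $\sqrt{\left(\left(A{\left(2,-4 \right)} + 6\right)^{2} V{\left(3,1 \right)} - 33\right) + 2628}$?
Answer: $\sqrt{2607} \approx 51.059$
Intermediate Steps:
$V{\left(u,W \right)} = 3$ ($V{\left(u,W \right)} = 2 + 1 = 3$)
$\sqrt{\left(\left(A{\left(2,-4 \right)} + 6\right)^{2} V{\left(3,1 \right)} - 33\right) + 2628} = \sqrt{\left(\left(2 \left(-4\right) + 6\right)^{2} \cdot 3 - 33\right) + 2628} = \sqrt{\left(\left(-8 + 6\right)^{2} \cdot 3 - 33\right) + 2628} = \sqrt{\left(\left(-2\right)^{2} \cdot 3 - 33\right) + 2628} = \sqrt{\left(4 \cdot 3 - 33\right) + 2628} = \sqrt{\left(12 - 33\right) + 2628} = \sqrt{-21 + 2628} = \sqrt{2607}$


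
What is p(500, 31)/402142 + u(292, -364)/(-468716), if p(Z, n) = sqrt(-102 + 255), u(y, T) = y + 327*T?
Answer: 29684/117179 + 3*sqrt(17)/402142 ≈ 0.25335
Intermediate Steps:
p(Z, n) = 3*sqrt(17) (p(Z, n) = sqrt(153) = 3*sqrt(17))
p(500, 31)/402142 + u(292, -364)/(-468716) = (3*sqrt(17))/402142 + (292 + 327*(-364))/(-468716) = (3*sqrt(17))*(1/402142) + (292 - 119028)*(-1/468716) = 3*sqrt(17)/402142 - 118736*(-1/468716) = 3*sqrt(17)/402142 + 29684/117179 = 29684/117179 + 3*sqrt(17)/402142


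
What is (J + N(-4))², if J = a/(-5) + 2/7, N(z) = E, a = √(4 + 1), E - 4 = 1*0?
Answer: 4549/245 - 12*√5/7 ≈ 14.734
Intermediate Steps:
E = 4 (E = 4 + 1*0 = 4 + 0 = 4)
a = √5 ≈ 2.2361
N(z) = 4
J = 2/7 - √5/5 (J = √5/(-5) + 2/7 = √5*(-⅕) + 2*(⅐) = -√5/5 + 2/7 = 2/7 - √5/5 ≈ -0.16150)
(J + N(-4))² = ((2/7 - √5/5) + 4)² = (30/7 - √5/5)²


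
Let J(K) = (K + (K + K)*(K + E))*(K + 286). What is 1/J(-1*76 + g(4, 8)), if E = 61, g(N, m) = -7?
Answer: 1/724507 ≈ 1.3802e-6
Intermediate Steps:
J(K) = (286 + K)*(K + 2*K*(61 + K)) (J(K) = (K + (K + K)*(K + 61))*(K + 286) = (K + (2*K)*(61 + K))*(286 + K) = (K + 2*K*(61 + K))*(286 + K) = (286 + K)*(K + 2*K*(61 + K)))
1/J(-1*76 + g(4, 8)) = 1/((-1*76 - 7)*(35178 + 2*(-1*76 - 7)**2 + 695*(-1*76 - 7))) = 1/((-76 - 7)*(35178 + 2*(-76 - 7)**2 + 695*(-76 - 7))) = 1/(-83*(35178 + 2*(-83)**2 + 695*(-83))) = 1/(-83*(35178 + 2*6889 - 57685)) = 1/(-83*(35178 + 13778 - 57685)) = 1/(-83*(-8729)) = 1/724507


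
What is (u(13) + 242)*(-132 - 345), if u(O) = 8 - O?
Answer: -113049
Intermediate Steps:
(u(13) + 242)*(-132 - 345) = ((8 - 1*13) + 242)*(-132 - 345) = ((8 - 13) + 242)*(-477) = (-5 + 242)*(-477) = 237*(-477) = -113049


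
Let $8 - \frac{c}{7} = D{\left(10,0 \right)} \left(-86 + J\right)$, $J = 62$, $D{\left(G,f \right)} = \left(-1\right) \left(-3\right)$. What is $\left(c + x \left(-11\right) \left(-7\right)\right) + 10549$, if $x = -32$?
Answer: $8645$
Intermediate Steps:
$D{\left(G,f \right)} = 3$
$c = 560$ ($c = 56 - 7 \cdot 3 \left(-86 + 62\right) = 56 - 7 \cdot 3 \left(-24\right) = 56 - -504 = 56 + 504 = 560$)
$\left(c + x \left(-11\right) \left(-7\right)\right) + 10549 = \left(560 + \left(-32\right) \left(-11\right) \left(-7\right)\right) + 10549 = \left(560 + 352 \left(-7\right)\right) + 10549 = \left(560 - 2464\right) + 10549 = -1904 + 10549 = 8645$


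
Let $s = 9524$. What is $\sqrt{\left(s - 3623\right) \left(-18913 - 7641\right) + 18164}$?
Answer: $i \sqrt{156676990} \approx 12517.0 i$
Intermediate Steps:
$\sqrt{\left(s - 3623\right) \left(-18913 - 7641\right) + 18164} = \sqrt{\left(9524 - 3623\right) \left(-18913 - 7641\right) + 18164} = \sqrt{5901 \left(-26554\right) + 18164} = \sqrt{-156695154 + 18164} = \sqrt{-156676990} = i \sqrt{156676990}$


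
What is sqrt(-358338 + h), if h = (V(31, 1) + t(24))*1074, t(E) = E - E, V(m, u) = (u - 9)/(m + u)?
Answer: 7*I*sqrt(29274)/2 ≈ 598.84*I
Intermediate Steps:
V(m, u) = (-9 + u)/(m + u)
t(E) = 0
h = -537/2 (h = ((-9 + 1)/(31 + 1) + 0)*1074 = (-8/32 + 0)*1074 = ((1/32)*(-8) + 0)*1074 = (-1/4 + 0)*1074 = -1/4*1074 = -537/2 ≈ -268.50)
sqrt(-358338 + h) = sqrt(-358338 - 537/2) = sqrt(-717213/2) = 7*I*sqrt(29274)/2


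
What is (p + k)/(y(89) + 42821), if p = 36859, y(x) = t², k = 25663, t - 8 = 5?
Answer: 31261/21495 ≈ 1.4543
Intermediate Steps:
t = 13 (t = 8 + 5 = 13)
y(x) = 169 (y(x) = 13² = 169)
(p + k)/(y(89) + 42821) = (36859 + 25663)/(169 + 42821) = 62522/42990 = 62522*(1/42990) = 31261/21495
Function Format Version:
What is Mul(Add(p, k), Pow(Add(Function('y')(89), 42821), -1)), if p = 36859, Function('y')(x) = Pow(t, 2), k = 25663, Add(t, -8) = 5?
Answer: Rational(31261, 21495) ≈ 1.4543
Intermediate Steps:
t = 13 (t = Add(8, 5) = 13)
Function('y')(x) = 169 (Function('y')(x) = Pow(13, 2) = 169)
Mul(Add(p, k), Pow(Add(Function('y')(89), 42821), -1)) = Mul(Add(36859, 25663), Pow(Add(169, 42821), -1)) = Mul(62522, Pow(42990, -1)) = Mul(62522, Rational(1, 42990)) = Rational(31261, 21495)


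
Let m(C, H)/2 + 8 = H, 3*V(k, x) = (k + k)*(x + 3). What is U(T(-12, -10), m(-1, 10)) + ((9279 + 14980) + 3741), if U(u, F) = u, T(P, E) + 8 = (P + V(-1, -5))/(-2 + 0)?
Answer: 83992/3 ≈ 27997.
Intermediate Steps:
V(k, x) = 2*k*(3 + x)/3 (V(k, x) = ((k + k)*(x + 3))/3 = ((2*k)*(3 + x))/3 = (2*k*(3 + x))/3 = 2*k*(3 + x)/3)
m(C, H) = -16 + 2*H
T(P, E) = -26/3 - P/2 (T(P, E) = -8 + (P + (⅔)*(-1)*(3 - 5))/(-2 + 0) = -8 + (P + (⅔)*(-1)*(-2))/(-2) = -8 - (P + 4/3)/2 = -8 - (4/3 + P)/2 = -8 + (-⅔ - P/2) = -26/3 - P/2)
U(T(-12, -10), m(-1, 10)) + ((9279 + 14980) + 3741) = (-26/3 - ½*(-12)) + ((9279 + 14980) + 3741) = (-26/3 + 6) + (24259 + 3741) = -8/3 + 28000 = 83992/3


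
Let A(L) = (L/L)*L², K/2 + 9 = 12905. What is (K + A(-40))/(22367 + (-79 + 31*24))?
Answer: 3424/2879 ≈ 1.1893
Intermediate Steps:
K = 25792 (K = -18 + 2*12905 = -18 + 25810 = 25792)
A(L) = L² (A(L) = 1*L² = L²)
(K + A(-40))/(22367 + (-79 + 31*24)) = (25792 + (-40)²)/(22367 + (-79 + 31*24)) = (25792 + 1600)/(22367 + (-79 + 744)) = 27392/(22367 + 665) = 27392/23032 = 27392*(1/23032) = 3424/2879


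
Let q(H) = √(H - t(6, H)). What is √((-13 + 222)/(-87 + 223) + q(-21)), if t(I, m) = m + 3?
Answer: √(7106 + 4624*I*√3)/68 ≈ 1.3879 + 0.624*I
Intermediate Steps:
t(I, m) = 3 + m
q(H) = I*√3 (q(H) = √(H - (3 + H)) = √(H + (-3 - H)) = √(-3) = I*√3)
√((-13 + 222)/(-87 + 223) + q(-21)) = √((-13 + 222)/(-87 + 223) + I*√3) = √(209/136 + I*√3)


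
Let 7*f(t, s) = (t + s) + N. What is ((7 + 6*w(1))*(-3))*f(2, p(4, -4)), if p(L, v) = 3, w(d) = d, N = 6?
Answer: -429/7 ≈ -61.286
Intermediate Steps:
f(t, s) = 6/7 + s/7 + t/7 (f(t, s) = ((t + s) + 6)/7 = ((s + t) + 6)/7 = (6 + s + t)/7 = 6/7 + s/7 + t/7)
((7 + 6*w(1))*(-3))*f(2, p(4, -4)) = ((7 + 6*1)*(-3))*(6/7 + (⅐)*3 + (⅐)*2) = ((7 + 6)*(-3))*(6/7 + 3/7 + 2/7) = (13*(-3))*(11/7) = -39*11/7 = -429/7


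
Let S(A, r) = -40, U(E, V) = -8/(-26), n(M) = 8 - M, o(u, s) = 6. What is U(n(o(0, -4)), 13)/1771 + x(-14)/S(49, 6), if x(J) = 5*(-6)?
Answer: 69085/92092 ≈ 0.75017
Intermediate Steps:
x(J) = -30
U(E, V) = 4/13 (U(E, V) = -8*(-1/26) = 4/13)
U(n(o(0, -4)), 13)/1771 + x(-14)/S(49, 6) = (4/13)/1771 - 30/(-40) = (4/13)*(1/1771) - 30*(-1/40) = 4/23023 + 3/4 = 69085/92092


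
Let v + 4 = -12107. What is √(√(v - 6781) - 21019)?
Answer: √(-21019 + 2*I*√4723) ≈ 0.474 + 144.98*I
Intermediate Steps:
v = -12111 (v = -4 - 12107 = -12111)
√(√(v - 6781) - 21019) = √(√(-12111 - 6781) - 21019) = √(√(-18892) - 21019) = √(2*I*√4723 - 21019) = √(-21019 + 2*I*√4723)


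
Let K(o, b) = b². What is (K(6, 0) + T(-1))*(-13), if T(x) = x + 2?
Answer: -13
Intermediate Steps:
T(x) = 2 + x
(K(6, 0) + T(-1))*(-13) = (0² + (2 - 1))*(-13) = (0 + 1)*(-13) = 1*(-13) = -13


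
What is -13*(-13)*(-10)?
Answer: -1690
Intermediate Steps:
-13*(-13)*(-10) = 169*(-10) = -1690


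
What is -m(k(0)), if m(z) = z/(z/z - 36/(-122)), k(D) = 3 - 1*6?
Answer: 183/79 ≈ 2.3165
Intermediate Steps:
k(D) = -3 (k(D) = 3 - 6 = -3)
m(z) = 61*z/79 (m(z) = z/(1 - 36*(-1/122)) = z/(1 + 18/61) = z/(79/61) = z*(61/79) = 61*z/79)
-m(k(0)) = -61*(-3)/79 = -1*(-183/79) = 183/79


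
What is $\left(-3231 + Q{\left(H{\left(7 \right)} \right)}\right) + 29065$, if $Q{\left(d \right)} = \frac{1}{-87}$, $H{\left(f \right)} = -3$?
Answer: $\frac{2247557}{87} \approx 25834.0$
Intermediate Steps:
$Q{\left(d \right)} = - \frac{1}{87}$
$\left(-3231 + Q{\left(H{\left(7 \right)} \right)}\right) + 29065 = \left(-3231 - \frac{1}{87}\right) + 29065 = - \frac{281098}{87} + 29065 = \frac{2247557}{87}$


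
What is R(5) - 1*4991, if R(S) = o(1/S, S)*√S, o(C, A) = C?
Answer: -4991 + √5/5 ≈ -4990.6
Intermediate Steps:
R(S) = S^(-½) (R(S) = √S/S = S^(-½))
R(5) - 1*4991 = 5^(-½) - 1*4991 = √5/5 - 4991 = -4991 + √5/5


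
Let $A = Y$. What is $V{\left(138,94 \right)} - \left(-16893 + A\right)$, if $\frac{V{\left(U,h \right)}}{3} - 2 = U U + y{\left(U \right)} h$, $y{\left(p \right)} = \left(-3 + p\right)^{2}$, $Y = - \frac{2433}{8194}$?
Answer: $\frac{42719265747}{8194} \approx 5.2135 \cdot 10^{6}$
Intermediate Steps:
$Y = - \frac{2433}{8194}$ ($Y = \left(-2433\right) \frac{1}{8194} = - \frac{2433}{8194} \approx -0.29692$)
$A = - \frac{2433}{8194} \approx -0.29692$
$V{\left(U,h \right)} = 6 + 3 U^{2} + 3 h \left(-3 + U\right)^{2}$ ($V{\left(U,h \right)} = 6 + 3 \left(U U + \left(-3 + U\right)^{2} h\right) = 6 + 3 \left(U^{2} + h \left(-3 + U\right)^{2}\right) = 6 + \left(3 U^{2} + 3 h \left(-3 + U\right)^{2}\right) = 6 + 3 U^{2} + 3 h \left(-3 + U\right)^{2}$)
$V{\left(138,94 \right)} - \left(-16893 + A\right) = \left(6 + 3 \cdot 138^{2} + 3 \cdot 94 \left(-3 + 138\right)^{2}\right) + \left(22188 - \left(- \frac{2433}{8194} + 5295\right)\right) = \left(6 + 3 \cdot 19044 + 3 \cdot 94 \cdot 135^{2}\right) + \left(22188 - \frac{43384797}{8194}\right) = \left(6 + 57132 + 3 \cdot 94 \cdot 18225\right) + \left(22188 - \frac{43384797}{8194}\right) = \left(6 + 57132 + 5139450\right) + \frac{138423675}{8194} = 5196588 + \frac{138423675}{8194} = \frac{42719265747}{8194}$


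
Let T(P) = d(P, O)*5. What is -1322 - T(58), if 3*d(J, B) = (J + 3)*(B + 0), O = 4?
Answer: -5186/3 ≈ -1728.7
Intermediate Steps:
d(J, B) = B*(3 + J)/3 (d(J, B) = ((J + 3)*(B + 0))/3 = ((3 + J)*B)/3 = (B*(3 + J))/3 = B*(3 + J)/3)
T(P) = 20 + 20*P/3 (T(P) = ((1/3)*4*(3 + P))*5 = (4 + 4*P/3)*5 = 20 + 20*P/3)
-1322 - T(58) = -1322 - (20 + (20/3)*58) = -1322 - (20 + 1160/3) = -1322 - 1*1220/3 = -1322 - 1220/3 = -5186/3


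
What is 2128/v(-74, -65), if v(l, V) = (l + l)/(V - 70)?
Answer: 71820/37 ≈ 1941.1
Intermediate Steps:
v(l, V) = 2*l/(-70 + V) (v(l, V) = (2*l)/(-70 + V) = 2*l/(-70 + V))
2128/v(-74, -65) = 2128/((2*(-74)/(-70 - 65))) = 2128/((2*(-74)/(-135))) = 2128/((2*(-74)*(-1/135))) = 2128/(148/135) = 2128*(135/148) = 71820/37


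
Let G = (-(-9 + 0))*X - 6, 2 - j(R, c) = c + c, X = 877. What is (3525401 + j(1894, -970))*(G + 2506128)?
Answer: 8867793212145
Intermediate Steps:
j(R, c) = 2 - 2*c (j(R, c) = 2 - (c + c) = 2 - 2*c)
G = 7887 (G = -(-9 + 0)*877 - 6 = -1*(-9)*877 - 6 = 9*877 - 6 = 7893 - 6 = 7887)
(3525401 + j(1894, -970))*(G + 2506128) = (3525401 + (2 - 2*(-970)))*(7887 + 2506128) = (3525401 + (2 + 1940))*2514015 = (3525401 + 1942)*2514015 = 3527343*2514015 = 8867793212145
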